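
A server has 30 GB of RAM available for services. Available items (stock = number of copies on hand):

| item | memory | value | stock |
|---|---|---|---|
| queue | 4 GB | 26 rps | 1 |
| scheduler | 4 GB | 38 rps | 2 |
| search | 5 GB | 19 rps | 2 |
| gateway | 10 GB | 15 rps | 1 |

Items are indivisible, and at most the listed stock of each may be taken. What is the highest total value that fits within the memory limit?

Top feasible selections:
- 1×queue + 2×scheduler + 2×search: memory 22, value 140
- 1×queue + 2×scheduler + 1×search + 1×gateway: memory 27, value 136
Best: 140 rps.

140 rps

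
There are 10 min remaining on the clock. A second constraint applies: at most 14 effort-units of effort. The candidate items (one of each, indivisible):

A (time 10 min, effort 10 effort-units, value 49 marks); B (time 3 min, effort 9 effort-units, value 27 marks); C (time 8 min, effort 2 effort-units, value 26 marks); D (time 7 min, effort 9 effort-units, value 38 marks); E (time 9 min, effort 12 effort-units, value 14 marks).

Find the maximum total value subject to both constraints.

Feasible sets respecting both limits:
- A: time 10, effort 10, value 49
- D: time 7, effort 9, value 38
- B: time 3, effort 9, value 27
- C: time 8, effort 2, value 26
Best: 49 marks.

49 marks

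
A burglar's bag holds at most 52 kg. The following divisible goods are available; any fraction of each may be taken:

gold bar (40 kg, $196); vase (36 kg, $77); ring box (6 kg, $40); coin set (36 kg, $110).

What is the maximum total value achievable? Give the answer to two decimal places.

254.33

Take in order of value per unit:
- ring box (40/6 per unit): all 6 → value 40, running total 40.00
- gold bar (196/40 per unit): all 40 → value 196, running total 236.00
- coin set (110/36 per unit): 6 of 36 → value 6×110/36 = 18.3333, running total 254.33
Total 254.33.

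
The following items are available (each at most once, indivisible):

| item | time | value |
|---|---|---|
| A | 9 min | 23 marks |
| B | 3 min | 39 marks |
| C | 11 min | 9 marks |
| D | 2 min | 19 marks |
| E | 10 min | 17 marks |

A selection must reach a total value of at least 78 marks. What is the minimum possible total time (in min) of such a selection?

14

Subsets with value ≥ 78, sorted by total time:
- A+B+D: time 14, value 81
- A+B+E: time 22, value 79
- A+B+D+E: time 24, value 98
Minimum time: 14 min.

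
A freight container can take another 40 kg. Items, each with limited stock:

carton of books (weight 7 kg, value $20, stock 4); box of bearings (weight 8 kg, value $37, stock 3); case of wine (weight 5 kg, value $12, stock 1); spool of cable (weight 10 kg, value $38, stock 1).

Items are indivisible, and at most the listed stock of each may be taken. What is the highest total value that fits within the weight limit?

Best selections within weight 40 and stock limits:
- 3×box of bearings + 1×case of wine + 1×spool of cable: weight 39, value 161
- 2×carton of books + 2×box of bearings + 1×spool of cable: weight 40, value 152
- 2×carton of books + 3×box of bearings: weight 38, value 151
- 3×box of bearings + 1×spool of cable: weight 34, value 149
Best: $161.

$161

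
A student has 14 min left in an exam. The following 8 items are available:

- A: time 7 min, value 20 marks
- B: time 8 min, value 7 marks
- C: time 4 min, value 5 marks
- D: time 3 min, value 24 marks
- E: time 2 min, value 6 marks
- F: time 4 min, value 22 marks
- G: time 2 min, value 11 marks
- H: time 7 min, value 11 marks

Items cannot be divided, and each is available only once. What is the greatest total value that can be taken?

66 marks

Check high-value combinations within 14 min:
- A+D+F: time 7+3+4=14, value 20+24+22=66
- D+E+F+G: time 3+2+4+2=11, value 24+6+22+11=63
- C+D+F+G: time 4+3+4+2=13, value 5+24+22+11=62
- A+D+E+G: time 7+3+2+2=14, value 20+24+6+11=61
- D+F+G: time 3+4+2=9, value 24+22+11=57
Best: 66 marks.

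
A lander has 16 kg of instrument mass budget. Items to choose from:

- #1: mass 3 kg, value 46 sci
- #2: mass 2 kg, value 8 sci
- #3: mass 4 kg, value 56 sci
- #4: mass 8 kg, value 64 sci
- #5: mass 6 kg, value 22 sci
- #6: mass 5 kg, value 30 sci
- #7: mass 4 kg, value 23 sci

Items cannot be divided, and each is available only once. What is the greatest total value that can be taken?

166 sci

Check high-value combinations within 16 kg:
- #1+#3+#4: mass 3+4+8=15, value 46+56+64=166
- #1+#3+#6+#7: mass 3+4+5+4=16, value 46+56+30+23=155
- #3+#4+#7: mass 4+8+4=16, value 56+64+23=143
- #1+#2+#3+#6: mass 3+2+4+5=14, value 46+8+56+30=140
Best: 166 sci.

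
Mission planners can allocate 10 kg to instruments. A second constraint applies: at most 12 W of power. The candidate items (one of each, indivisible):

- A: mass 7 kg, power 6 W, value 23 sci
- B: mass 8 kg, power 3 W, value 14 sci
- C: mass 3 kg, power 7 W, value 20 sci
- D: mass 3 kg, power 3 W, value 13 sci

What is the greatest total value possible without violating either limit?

Feasible sets respecting both limits:
- A+D: mass 10, power 9, value 36
- C+D: mass 6, power 10, value 33
- A: mass 7, power 6, value 23
Best: 36 sci.

36 sci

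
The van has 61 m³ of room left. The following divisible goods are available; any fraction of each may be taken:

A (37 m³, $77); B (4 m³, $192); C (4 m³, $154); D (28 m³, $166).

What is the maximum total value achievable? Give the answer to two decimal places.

Take in order of value per unit:
- B (192/4 per unit): all 4 → value 192, running total 192.00
- C (154/4 per unit): all 4 → value 154, running total 346.00
- D (166/28 per unit): all 28 → value 166, running total 512.00
- A (77/37 per unit): 25 of 37 → value 25×77/37 = 52.0270, running total 564.03
Total 564.03.

564.03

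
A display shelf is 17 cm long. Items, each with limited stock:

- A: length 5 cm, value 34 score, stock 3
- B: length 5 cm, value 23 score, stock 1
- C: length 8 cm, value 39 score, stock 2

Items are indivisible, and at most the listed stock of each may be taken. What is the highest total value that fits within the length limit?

102 score

Top feasible selections:
- 3×A: length 15, value 102
- 2×A + 1×B: length 15, value 91
- 2×C: length 16, value 78
Best: 102 score.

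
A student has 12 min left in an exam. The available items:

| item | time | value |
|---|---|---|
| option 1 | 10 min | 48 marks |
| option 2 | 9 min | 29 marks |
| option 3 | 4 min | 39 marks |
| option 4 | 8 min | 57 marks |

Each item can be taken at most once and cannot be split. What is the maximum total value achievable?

This is a 0/1 knapsack; check combinations near the capacity.
- option 3+option 4: time 4+8=12, value 39+57=96
- option 4: time 8, value 57
- option 1: time 10, value 48
- option 3: time 4, value 39
- option 2: time 9, value 29
Best: 96 marks.

96 marks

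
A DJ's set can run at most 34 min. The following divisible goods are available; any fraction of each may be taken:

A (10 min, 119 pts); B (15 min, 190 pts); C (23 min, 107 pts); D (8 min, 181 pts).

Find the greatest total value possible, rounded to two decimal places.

Take in order of value per unit:
- D (181/8 per unit): all 8 → value 181, running total 181.00
- B (190/15 per unit): all 15 → value 190, running total 371.00
- A (119/10 per unit): all 10 → value 119, running total 490.00
- C (107/23 per unit): 1 of 23 → value 1×107/23 = 4.6522, running total 494.65
Total 494.65.

494.65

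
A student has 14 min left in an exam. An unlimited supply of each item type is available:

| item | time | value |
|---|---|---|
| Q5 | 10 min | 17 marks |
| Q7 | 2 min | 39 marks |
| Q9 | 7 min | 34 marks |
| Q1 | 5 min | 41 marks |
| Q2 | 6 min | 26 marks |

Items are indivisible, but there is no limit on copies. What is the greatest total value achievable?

Best value-per-unit is Q7 at 39/2, and filling with it alone uses time 7×2=14. No mix of the others beats 7×39 = 273.

273 marks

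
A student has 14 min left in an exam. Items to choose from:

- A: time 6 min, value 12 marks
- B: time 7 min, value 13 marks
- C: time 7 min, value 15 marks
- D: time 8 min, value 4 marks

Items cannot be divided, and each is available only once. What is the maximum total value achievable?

28 marks

Check high-value combinations within 14 min:
- B+C: time 7+7=14, value 13+15=28
- A+C: time 6+7=13, value 12+15=27
- A+B: time 6+7=13, value 12+13=25
- A+D: time 6+8=14, value 12+4=16
- C: time 7, value 15
Best: 28 marks.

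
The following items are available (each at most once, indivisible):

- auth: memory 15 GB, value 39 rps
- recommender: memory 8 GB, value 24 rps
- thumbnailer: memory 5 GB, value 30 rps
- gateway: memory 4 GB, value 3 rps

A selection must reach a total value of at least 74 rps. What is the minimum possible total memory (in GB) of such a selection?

28

Subsets with value ≥ 74, sorted by total memory:
- auth+recommender+thumbnailer: memory 28, value 93
- auth+recommender+thumbnailer+gateway: memory 32, value 96
Minimum memory: 28 GB.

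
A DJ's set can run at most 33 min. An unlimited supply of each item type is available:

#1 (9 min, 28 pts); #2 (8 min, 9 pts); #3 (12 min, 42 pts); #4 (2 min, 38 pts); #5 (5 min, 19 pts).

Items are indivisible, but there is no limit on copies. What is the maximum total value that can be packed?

Best value-per-unit is #4 at 38/2, and filling with it alone uses duration 16×2=32. No mix of the others beats 16×38 = 608.

608 pts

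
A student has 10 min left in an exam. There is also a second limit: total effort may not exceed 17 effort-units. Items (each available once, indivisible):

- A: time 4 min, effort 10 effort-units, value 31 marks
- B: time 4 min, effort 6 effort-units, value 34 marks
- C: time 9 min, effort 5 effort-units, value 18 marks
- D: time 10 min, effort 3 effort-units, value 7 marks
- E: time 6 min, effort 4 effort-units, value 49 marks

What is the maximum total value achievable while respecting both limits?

Feasible sets respecting both limits:
- B+E: time 10, effort 10, value 83
- A+E: time 10, effort 14, value 80
- A+B: time 8, effort 16, value 65
Best: 83 marks.

83 marks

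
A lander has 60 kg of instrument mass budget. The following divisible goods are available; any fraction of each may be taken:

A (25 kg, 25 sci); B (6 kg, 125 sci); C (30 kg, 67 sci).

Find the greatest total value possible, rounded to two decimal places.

216.00

Take in order of value per unit:
- B (125/6 per unit): all 6 → value 125, running total 125.00
- C (67/30 per unit): all 30 → value 67, running total 192.00
- A (25/25 per unit): 24 of 25 → value 24×25/25 = 24.0000, running total 216.00
Total 216.00.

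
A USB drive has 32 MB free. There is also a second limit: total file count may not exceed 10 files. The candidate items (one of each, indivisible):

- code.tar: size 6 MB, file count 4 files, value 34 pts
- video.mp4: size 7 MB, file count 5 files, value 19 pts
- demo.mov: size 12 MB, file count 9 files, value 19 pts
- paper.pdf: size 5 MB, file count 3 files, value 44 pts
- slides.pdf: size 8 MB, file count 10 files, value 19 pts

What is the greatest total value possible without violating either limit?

Feasible sets respecting both limits:
- code.tar+paper.pdf: size 11, file count 7, value 78
- video.mp4+paper.pdf: size 12, file count 8, value 63
- code.tar+video.mp4: size 13, file count 9, value 53
- paper.pdf: size 5, file count 3, value 44
Best: 78 pts.

78 pts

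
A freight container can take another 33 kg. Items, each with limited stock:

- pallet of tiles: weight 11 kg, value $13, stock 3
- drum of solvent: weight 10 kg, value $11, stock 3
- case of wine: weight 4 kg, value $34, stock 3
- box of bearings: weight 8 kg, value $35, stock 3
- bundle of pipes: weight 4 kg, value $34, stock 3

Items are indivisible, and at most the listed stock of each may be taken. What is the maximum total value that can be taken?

$239

Top feasible selections:
- 3×case of wine + 1×box of bearings + 3×bundle of pipes: weight 32, value 239
- 1×case of wine + 2×box of bearings + 3×bundle of pipes: weight 32, value 206
Best: $239.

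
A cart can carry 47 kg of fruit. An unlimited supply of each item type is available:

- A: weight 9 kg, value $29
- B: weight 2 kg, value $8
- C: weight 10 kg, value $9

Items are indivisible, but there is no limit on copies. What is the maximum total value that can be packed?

Best value-per-unit is B at 8/2, and filling with it alone uses weight 23×2=46. No mix of the others beats 23×8 = 184.

$184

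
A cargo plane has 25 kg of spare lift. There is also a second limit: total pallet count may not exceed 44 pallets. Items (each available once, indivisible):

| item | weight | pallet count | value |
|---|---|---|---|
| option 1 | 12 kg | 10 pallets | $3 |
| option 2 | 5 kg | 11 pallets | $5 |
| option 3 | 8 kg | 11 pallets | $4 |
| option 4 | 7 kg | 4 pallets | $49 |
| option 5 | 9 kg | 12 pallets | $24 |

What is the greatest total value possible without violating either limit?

$78

Feasible sets respecting both limits:
- option 2+option 4+option 5: weight 21, pallet count 27, value 78
- option 3+option 4+option 5: weight 24, pallet count 27, value 77
- option 4+option 5: weight 16, pallet count 16, value 73
- option 2+option 3+option 4: weight 20, pallet count 26, value 58
Best: $78.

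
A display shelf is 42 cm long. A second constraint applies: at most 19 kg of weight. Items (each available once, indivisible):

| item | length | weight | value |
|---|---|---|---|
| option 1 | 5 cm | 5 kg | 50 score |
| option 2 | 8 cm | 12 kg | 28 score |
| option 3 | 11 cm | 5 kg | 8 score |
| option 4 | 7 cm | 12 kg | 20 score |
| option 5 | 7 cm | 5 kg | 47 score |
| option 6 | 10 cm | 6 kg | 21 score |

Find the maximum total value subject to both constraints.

118 score

Feasible sets respecting both limits:
- option 1+option 5+option 6: length 22, weight 16, value 118
- option 1+option 3+option 5: length 23, weight 15, value 105
- option 1+option 5: length 12, weight 10, value 97
- option 1+option 3+option 6: length 26, weight 16, value 79
Best: 118 score.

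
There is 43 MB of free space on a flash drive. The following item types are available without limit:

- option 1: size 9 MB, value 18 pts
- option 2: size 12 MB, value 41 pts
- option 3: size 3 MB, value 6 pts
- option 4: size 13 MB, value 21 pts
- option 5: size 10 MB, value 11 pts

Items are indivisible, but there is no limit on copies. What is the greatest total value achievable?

Best value-per-unit is option 2 at 41/12; filling with it alone gives 3×41 = 123.
Optimal mix: 3×option 2 + 2×option 3 → size 42, value 135.

135 pts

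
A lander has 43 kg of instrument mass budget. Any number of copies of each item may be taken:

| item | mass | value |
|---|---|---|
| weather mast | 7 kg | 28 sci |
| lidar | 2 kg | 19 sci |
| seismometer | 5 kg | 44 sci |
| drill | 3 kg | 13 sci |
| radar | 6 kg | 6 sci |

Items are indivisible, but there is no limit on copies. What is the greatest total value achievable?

Best value-per-unit is lidar at 19/2; filling with it alone gives 21×19 = 399.
Optimal mix: 19×lidar + 1×seismometer → mass 43, value 405.

405 sci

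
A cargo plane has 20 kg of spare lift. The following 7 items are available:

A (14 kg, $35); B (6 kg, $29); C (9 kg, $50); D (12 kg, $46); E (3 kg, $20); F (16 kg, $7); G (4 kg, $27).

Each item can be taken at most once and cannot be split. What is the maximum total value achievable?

$106

Check high-value combinations within 20 kg:
- B+C+G: weight 6+9+4=19, value 29+50+27=106
- B+C+E: weight 6+9+3=18, value 29+50+20=99
- C+E+G: weight 9+3+4=16, value 50+20+27=97
- D+E+G: weight 12+3+4=19, value 46+20+27=93
Best: $106.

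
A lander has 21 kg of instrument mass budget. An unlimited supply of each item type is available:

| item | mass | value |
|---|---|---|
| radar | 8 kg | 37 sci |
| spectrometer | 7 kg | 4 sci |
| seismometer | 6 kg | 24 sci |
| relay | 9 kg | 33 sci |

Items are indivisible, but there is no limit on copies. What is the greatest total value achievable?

Best value-per-unit is radar at 37/8; filling with it alone gives 2×37 = 74.
Optimal mix: 1×radar + 2×seismometer → mass 20, value 85.

85 sci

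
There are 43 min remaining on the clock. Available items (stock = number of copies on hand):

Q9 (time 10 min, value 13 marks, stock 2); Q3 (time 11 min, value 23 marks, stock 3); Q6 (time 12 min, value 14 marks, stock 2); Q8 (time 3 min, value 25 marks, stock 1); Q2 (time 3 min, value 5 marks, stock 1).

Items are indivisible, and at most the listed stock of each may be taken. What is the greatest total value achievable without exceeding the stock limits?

Best selections within time 43 and stock limits:
- 3×Q3 + 1×Q8 + 1×Q2: time 39, value 99
- 3×Q3 + 1×Q8: time 36, value 94
Best: 99 marks.

99 marks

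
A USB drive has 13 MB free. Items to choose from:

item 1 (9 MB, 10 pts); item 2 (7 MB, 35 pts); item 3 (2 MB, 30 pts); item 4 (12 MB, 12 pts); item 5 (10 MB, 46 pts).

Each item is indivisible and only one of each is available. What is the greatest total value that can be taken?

76 pts

Check high-value combinations within 13 MB:
- item 3+item 5: size 2+10=12, value 30+46=76
- item 2+item 3: size 7+2=9, value 35+30=65
- item 5: size 10, value 46
- item 1+item 3: size 9+2=11, value 10+30=40
Best: 76 pts.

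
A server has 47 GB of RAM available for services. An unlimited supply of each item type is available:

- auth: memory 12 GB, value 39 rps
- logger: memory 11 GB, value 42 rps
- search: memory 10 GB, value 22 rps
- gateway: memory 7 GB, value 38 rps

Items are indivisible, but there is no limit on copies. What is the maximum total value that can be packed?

Best value-per-unit is gateway at 38/7; filling with it alone gives 6×38 = 228.
Optimal mix: 1×logger + 5×gateway → memory 46, value 232.

232 rps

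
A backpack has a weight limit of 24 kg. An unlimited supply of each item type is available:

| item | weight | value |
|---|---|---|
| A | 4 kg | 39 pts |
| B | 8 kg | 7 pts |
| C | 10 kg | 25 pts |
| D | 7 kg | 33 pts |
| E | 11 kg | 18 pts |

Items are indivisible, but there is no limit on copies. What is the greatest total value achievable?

234 pts

Best value-per-unit is A at 39/4, and filling with it alone uses weight 6×4=24. No mix of the others beats 6×39 = 234.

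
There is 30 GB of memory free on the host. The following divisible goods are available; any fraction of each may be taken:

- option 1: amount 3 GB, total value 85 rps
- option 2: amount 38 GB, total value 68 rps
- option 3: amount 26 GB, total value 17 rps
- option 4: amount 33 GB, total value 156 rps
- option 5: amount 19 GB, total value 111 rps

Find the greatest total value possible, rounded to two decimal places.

233.82

Take in order of value per unit:
- option 1 (85/3 per unit): all 3 → value 85, running total 85.00
- option 5 (111/19 per unit): all 19 → value 111, running total 196.00
- option 4 (156/33 per unit): 8 of 33 → value 8×156/33 = 37.8182, running total 233.82
Total 233.82.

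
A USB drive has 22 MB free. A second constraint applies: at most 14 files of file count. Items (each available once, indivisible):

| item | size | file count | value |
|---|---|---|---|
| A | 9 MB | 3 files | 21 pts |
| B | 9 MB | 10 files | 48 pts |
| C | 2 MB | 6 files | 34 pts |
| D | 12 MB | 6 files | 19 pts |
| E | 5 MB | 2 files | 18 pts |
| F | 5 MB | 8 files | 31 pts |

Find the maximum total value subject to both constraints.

73 pts

Feasible sets respecting both limits:
- A+C+E: size 16, file count 11, value 73
- C+D+E: size 19, file count 14, value 71
- A+E+F: size 19, file count 13, value 70
- A+B: size 18, file count 13, value 69
Best: 73 pts.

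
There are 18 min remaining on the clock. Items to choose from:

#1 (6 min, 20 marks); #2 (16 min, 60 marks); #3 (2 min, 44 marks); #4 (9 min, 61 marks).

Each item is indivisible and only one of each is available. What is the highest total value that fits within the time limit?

Check high-value combinations within 18 min:
- #1+#3+#4: time 6+2+9=17, value 20+44+61=125
- #3+#4: time 2+9=11, value 44+61=105
- #2+#3: time 16+2=18, value 60+44=104
Best: 125 marks.

125 marks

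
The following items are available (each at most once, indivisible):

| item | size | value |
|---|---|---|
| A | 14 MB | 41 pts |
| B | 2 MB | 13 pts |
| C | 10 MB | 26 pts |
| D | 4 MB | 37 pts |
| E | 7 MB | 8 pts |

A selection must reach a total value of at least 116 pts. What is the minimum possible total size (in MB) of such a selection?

Subsets with value ≥ 116, sorted by total size:
- A+B+C+D: size 30, value 117
- A+B+C+D+E: size 37, value 125
Minimum size: 30 MB.

30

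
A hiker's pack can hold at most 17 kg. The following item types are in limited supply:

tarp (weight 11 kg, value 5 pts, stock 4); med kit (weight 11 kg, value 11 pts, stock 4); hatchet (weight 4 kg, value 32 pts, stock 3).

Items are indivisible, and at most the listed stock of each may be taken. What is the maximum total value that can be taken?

Best selections within weight 17 and stock limits:
- 3×hatchet: weight 12, value 96
- 2×hatchet: weight 8, value 64
- 1×med kit + 1×hatchet: weight 15, value 43
- 1×tarp + 1×hatchet: weight 15, value 37
Best: 96 pts.

96 pts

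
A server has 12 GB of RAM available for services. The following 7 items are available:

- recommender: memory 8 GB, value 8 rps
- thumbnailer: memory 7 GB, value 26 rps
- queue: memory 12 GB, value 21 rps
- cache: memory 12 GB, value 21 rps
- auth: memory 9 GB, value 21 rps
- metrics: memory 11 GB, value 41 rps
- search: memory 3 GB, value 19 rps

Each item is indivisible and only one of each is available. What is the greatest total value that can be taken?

Check high-value combinations within 12 GB:
- thumbnailer+search: memory 7+3=10, value 26+19=45
- metrics: memory 11, value 41
- auth+search: memory 9+3=12, value 21+19=40
- recommender+search: memory 8+3=11, value 8+19=27
- thumbnailer: memory 7, value 26
Best: 45 rps.

45 rps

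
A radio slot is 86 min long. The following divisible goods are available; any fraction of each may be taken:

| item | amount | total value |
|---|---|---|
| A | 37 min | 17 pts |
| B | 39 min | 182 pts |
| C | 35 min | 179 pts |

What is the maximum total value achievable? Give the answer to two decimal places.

Take in order of value per unit:
- C (179/35 per unit): all 35 → value 179, running total 179.00
- B (182/39 per unit): all 39 → value 182, running total 361.00
- A (17/37 per unit): 12 of 37 → value 12×17/37 = 5.5135, running total 366.51
Total 366.51.

366.51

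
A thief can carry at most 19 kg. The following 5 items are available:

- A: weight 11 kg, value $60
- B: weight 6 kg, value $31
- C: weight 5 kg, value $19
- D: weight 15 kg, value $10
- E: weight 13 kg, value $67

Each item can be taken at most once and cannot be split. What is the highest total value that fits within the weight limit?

$98

Check high-value combinations within 19 kg:
- B+E: weight 6+13=19, value 31+67=98
- A+B: weight 11+6=17, value 60+31=91
- C+E: weight 5+13=18, value 19+67=86
- A+C: weight 11+5=16, value 60+19=79
- E: weight 13, value 67
Best: $98.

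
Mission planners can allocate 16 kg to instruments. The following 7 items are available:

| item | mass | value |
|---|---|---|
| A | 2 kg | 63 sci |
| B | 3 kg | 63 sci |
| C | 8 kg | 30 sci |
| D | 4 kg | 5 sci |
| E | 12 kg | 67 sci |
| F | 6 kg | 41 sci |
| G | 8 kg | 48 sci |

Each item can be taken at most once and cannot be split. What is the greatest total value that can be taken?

174 sci

Check high-value combinations within 16 kg:
- A+B+G: mass 2+3+8=13, value 63+63+48=174
- A+B+D+F: mass 2+3+4+6=15, value 63+63+5+41=172
- A+B+F: mass 2+3+6=11, value 63+63+41=167
- A+B+C: mass 2+3+8=13, value 63+63+30=156
Best: 174 sci.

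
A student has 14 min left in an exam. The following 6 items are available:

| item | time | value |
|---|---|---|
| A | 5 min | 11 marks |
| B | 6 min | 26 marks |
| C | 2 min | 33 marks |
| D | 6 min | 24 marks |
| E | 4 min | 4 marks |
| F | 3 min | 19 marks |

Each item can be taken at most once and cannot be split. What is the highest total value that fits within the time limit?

83 marks

Check high-value combinations within 14 min:
- B+C+D: time 6+2+6=14, value 26+33+24=83
- B+C+F: time 6+2+3=11, value 26+33+19=78
- C+D+F: time 2+6+3=11, value 33+24+19=76
Best: 83 marks.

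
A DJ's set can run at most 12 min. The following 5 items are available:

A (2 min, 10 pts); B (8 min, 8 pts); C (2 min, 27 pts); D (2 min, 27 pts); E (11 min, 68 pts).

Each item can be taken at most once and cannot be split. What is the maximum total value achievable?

Check high-value combinations within 12 min:
- E: duration 11, value 68
- A+C+D: duration 2+2+2=6, value 10+27+27=64
- B+C+D: duration 8+2+2=12, value 8+27+27=62
Best: 68 pts.

68 pts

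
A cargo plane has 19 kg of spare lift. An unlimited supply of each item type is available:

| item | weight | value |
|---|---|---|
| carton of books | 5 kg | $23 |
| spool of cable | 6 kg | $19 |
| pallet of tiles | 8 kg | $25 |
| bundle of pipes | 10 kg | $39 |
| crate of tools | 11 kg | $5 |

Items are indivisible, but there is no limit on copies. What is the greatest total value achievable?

Best value-per-unit is carton of books at 23/5; filling with it alone gives 3×23 = 69.
Optimal mix: 2×carton of books + 1×pallet of tiles → weight 18, value 71.

$71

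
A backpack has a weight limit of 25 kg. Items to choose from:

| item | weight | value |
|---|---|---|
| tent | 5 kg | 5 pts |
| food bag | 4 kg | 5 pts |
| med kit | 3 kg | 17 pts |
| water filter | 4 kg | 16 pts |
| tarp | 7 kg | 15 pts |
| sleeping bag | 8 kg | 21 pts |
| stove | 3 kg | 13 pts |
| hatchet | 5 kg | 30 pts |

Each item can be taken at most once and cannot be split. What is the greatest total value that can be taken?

Check high-value combinations within 25 kg:
- med kit+water filter+sleeping bag+stove+hatchet: weight 3+4+8+3+5=23, value 17+16+21+13+30=97
- med kit+water filter+tarp+stove+hatchet: weight 3+4+7+3+5=22, value 17+16+15+13+30=91
- food bag+med kit+water filter+sleeping bag+hatchet: weight 4+3+4+8+5=24, value 5+17+16+21+30=89
Best: 97 pts.

97 pts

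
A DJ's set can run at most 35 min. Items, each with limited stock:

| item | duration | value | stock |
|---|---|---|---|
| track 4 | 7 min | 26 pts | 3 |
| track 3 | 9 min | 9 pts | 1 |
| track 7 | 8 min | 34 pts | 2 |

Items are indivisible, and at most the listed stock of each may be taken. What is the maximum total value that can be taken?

120 pts

Top feasible selections:
- 2×track 4 + 2×track 7: duration 30, value 120
- 3×track 4 + 1×track 7: duration 29, value 112
Best: 120 pts.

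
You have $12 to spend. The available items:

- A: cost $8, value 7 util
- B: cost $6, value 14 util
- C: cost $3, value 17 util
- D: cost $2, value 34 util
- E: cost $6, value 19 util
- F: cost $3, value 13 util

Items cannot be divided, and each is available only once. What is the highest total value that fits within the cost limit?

This is a 0/1 knapsack; check combinations near the capacity.
- C+D+E: cost 3+2+6=11, value 17+34+19=70
- D+E+F: cost 2+6+3=11, value 34+19+13=66
- B+C+D: cost 6+3+2=11, value 14+17+34=65
- C+D+F: cost 3+2+3=8, value 17+34+13=64
- B+D+F: cost 6+2+3=11, value 14+34+13=61
Best: 70 util.

70 util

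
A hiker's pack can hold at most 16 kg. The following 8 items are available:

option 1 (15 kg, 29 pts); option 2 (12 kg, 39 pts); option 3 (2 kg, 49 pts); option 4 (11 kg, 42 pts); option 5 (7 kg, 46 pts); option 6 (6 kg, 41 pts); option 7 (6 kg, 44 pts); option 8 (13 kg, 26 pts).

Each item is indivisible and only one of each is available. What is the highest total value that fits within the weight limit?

139 pts

Check high-value combinations within 16 kg:
- option 3+option 5+option 7: weight 2+7+6=15, value 49+46+44=139
- option 3+option 5+option 6: weight 2+7+6=15, value 49+46+41=136
- option 3+option 6+option 7: weight 2+6+6=14, value 49+41+44=134
- option 3+option 5: weight 2+7=9, value 49+46=95
- option 3+option 7: weight 2+6=8, value 49+44=93
Best: 139 pts.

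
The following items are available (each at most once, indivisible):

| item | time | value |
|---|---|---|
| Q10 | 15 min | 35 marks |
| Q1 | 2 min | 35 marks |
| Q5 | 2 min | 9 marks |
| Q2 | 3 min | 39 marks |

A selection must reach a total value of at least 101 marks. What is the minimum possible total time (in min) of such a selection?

20

Subsets with value ≥ 101, sorted by total time:
- Q10+Q1+Q2: time 20, value 109
- Q10+Q1+Q5+Q2: time 22, value 118
Minimum time: 20 min.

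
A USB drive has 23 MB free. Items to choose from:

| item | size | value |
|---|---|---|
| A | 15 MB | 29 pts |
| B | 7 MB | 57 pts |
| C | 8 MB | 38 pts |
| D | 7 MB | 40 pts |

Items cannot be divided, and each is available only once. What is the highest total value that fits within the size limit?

Check high-value combinations within 23 MB:
- B+C+D: size 7+8+7=22, value 57+38+40=135
- B+D: size 7+7=14, value 57+40=97
- B+C: size 7+8=15, value 57+38=95
- A+B: size 15+7=22, value 29+57=86
Best: 135 pts.

135 pts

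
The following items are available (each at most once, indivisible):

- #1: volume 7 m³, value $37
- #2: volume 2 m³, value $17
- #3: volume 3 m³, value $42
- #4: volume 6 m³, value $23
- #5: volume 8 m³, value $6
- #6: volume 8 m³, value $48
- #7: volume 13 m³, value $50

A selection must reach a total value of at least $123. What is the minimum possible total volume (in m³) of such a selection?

Subsets with value ≥ 123, sorted by total volume:
- #1+#3+#6: volume 18, value 127
- #2+#3+#4+#6: volume 19, value 130
- #1+#2+#3+#6: volume 20, value 144
Minimum volume: 18 m³.

18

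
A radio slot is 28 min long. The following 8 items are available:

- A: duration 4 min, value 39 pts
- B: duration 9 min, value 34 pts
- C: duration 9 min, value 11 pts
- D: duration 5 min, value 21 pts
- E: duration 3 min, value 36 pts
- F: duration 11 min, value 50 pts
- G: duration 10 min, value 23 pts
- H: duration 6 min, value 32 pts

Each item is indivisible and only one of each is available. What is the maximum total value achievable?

Check high-value combinations within 28 min:
- A+B+D+E+H: duration 4+9+5+3+6=27, value 39+34+21+36+32=162
- A+B+E+F: duration 4+9+3+11=27, value 39+34+36+50=159
- A+E+F+H: duration 4+3+11+6=24, value 39+36+50+32=157
Best: 162 pts.

162 pts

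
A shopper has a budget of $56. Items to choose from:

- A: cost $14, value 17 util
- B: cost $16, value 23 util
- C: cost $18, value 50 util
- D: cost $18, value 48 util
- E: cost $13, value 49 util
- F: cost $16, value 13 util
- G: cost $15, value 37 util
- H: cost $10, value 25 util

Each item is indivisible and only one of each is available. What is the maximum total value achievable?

161 util

This is a 0/1 knapsack; check combinations near the capacity.
- C+E+G+H: cost 18+13+15+10=56, value 50+49+37+25=161
- D+E+G+H: cost 18+13+15+10=56, value 48+49+37+25=159
- C+D+E: cost 18+18+13=49, value 50+48+49=147
- A+C+E+H: cost 14+18+13+10=55, value 17+50+49+25=141
Best: 161 util.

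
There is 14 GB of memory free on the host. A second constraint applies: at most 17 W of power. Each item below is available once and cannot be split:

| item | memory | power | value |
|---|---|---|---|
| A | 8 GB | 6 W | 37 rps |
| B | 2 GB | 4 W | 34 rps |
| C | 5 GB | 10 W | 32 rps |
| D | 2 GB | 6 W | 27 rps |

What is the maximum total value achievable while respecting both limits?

Feasible sets respecting both limits:
- A+B+D: memory 12, power 16, value 98
- A+B: memory 10, power 10, value 71
- A+C: memory 13, power 16, value 69
Best: 98 rps.

98 rps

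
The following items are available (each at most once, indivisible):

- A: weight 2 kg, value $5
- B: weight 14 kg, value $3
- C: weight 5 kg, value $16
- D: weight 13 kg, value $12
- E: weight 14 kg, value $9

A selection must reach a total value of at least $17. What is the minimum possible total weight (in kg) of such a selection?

Subsets with value ≥ 17, sorted by total weight:
- A+C: weight 7, value 21
- A+D: weight 15, value 17
- C+D: weight 18, value 28
- C+E: weight 19, value 25
Minimum weight: 7 kg.

7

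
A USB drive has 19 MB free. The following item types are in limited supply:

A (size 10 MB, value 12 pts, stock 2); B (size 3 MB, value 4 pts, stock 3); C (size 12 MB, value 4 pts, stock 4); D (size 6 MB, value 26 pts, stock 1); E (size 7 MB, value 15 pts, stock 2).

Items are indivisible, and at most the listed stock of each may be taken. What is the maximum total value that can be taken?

49 pts

Top feasible selections:
- 2×B + 1×D + 1×E: size 19, value 49
- 1×B + 1×D + 1×E: size 16, value 45
- 1×A + 1×B + 1×D: size 19, value 42
Best: 49 pts.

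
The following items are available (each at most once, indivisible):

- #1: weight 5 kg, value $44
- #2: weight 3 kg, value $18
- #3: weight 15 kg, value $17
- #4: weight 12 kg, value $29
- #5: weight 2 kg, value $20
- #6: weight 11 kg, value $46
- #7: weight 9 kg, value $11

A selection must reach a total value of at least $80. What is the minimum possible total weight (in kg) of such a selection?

Subsets with value ≥ 80, sorted by total weight:
- #1+#2+#5: weight 10, value 82
- #1+#6: weight 16, value 90
- #2+#5+#6: weight 16, value 84
- #1+#5+#6: weight 18, value 110
Minimum weight: 10 kg.

10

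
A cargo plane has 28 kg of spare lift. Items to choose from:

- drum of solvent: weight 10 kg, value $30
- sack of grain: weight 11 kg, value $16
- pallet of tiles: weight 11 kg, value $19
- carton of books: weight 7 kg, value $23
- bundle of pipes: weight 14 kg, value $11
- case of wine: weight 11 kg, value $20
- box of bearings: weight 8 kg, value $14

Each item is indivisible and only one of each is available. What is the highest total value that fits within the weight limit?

Check high-value combinations within 28 kg:
- drum of solvent+carton of books+case of wine: weight 10+7+11=28, value 30+23+20=73
- drum of solvent+pallet of tiles+carton of books: weight 10+11+7=28, value 30+19+23=72
- drum of solvent+sack of grain+carton of books: weight 10+11+7=28, value 30+16+23=69
- drum of solvent+carton of books+box of bearings: weight 10+7+8=25, value 30+23+14=67
Best: $73.

$73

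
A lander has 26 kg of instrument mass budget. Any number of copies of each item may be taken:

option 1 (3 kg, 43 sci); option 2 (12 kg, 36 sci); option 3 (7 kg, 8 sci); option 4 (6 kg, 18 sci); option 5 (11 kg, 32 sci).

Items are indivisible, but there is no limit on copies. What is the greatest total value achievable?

344 sci

Best value-per-unit is option 1 at 43/3, and filling with it alone uses mass 8×3=24. No mix of the others beats 8×43 = 344.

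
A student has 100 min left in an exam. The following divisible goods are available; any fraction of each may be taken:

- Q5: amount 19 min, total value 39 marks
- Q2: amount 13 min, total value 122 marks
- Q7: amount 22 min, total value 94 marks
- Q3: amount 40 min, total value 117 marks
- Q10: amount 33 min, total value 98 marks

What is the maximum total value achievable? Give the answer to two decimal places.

407.60

Take in order of value per unit:
- Q2 (122/13 per unit): all 13 → value 122, running total 122.00
- Q7 (94/22 per unit): all 22 → value 94, running total 216.00
- Q10 (98/33 per unit): all 33 → value 98, running total 314.00
- Q3 (117/40 per unit): 32 of 40 → value 32×117/40 = 93.6000, running total 407.60
Total 407.60.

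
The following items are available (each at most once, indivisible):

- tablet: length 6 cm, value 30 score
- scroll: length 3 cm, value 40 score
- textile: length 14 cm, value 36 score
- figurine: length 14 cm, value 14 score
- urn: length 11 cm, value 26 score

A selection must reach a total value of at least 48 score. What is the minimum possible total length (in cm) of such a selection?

9

Subsets with value ≥ 48, sorted by total length:
- tablet+scroll: length 9, value 70
- scroll+urn: length 14, value 66
- scroll+textile: length 17, value 76
Minimum length: 9 cm.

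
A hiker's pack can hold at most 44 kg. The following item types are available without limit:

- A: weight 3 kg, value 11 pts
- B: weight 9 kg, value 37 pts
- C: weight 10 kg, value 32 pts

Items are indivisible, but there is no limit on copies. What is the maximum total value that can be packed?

Best value-per-unit is B at 37/9; filling with it alone gives 4×37 = 148.
Optimal mix: 2×A + 4×B → weight 42, value 170.

170 pts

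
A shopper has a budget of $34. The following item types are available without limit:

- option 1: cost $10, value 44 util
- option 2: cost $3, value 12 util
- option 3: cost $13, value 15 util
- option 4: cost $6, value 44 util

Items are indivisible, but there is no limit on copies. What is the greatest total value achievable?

Best value-per-unit is option 4 at 44/6; filling with it alone gives 5×44 = 220.
Optimal mix: 1×option 2 + 5×option 4 → cost 33, value 232.

232 util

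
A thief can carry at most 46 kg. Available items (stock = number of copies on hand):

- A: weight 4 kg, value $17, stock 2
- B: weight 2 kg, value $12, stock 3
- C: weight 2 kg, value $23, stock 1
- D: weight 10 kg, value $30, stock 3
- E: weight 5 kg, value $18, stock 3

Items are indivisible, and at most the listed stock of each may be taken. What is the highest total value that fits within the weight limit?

Best selections within weight 46 and stock limits:
- 2×A + 3×B + 1×C + 2×D + 2×E: weight 46, value 189
- 2×A + 3×B + 1×C + 3×D: weight 46, value 183
- 1×A + 2×B + 1×C + 2×D + 3×E: weight 45, value 178
Best: $189.

$189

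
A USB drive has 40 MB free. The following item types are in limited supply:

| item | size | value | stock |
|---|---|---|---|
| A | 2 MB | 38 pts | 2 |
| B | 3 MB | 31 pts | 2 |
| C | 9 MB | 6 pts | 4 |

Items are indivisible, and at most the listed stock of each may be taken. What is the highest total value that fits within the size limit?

Best selections within size 40 and stock limits:
- 2×A + 2×B + 3×C: size 37, value 156
- 2×A + 2×B + 2×C: size 28, value 150
Best: 156 pts.

156 pts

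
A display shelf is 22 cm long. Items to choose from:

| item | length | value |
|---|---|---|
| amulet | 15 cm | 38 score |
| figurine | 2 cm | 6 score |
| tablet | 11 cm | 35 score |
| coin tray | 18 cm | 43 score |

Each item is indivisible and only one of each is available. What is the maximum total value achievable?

Check high-value combinations within 22 cm:
- figurine+coin tray: length 2+18=20, value 6+43=49
- amulet+figurine: length 15+2=17, value 38+6=44
- coin tray: length 18, value 43
- figurine+tablet: length 2+11=13, value 6+35=41
Best: 49 score.

49 score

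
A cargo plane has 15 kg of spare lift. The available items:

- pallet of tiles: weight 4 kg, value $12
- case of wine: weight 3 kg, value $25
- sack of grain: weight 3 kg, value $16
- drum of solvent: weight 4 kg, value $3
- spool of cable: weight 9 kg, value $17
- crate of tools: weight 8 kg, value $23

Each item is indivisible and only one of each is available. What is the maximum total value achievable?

This is a 0/1 knapsack; check combinations near the capacity.
- case of wine+sack of grain+crate of tools: weight 3+3+8=14, value 25+16+23=64
- pallet of tiles+case of wine+crate of tools: weight 4+3+8=15, value 12+25+23=60
- case of wine+sack of grain+spool of cable: weight 3+3+9=15, value 25+16+17=58
- pallet of tiles+case of wine+sack of grain+drum of solvent: weight 4+3+3+4=14, value 12+25+16+3=56
- pallet of tiles+case of wine+sack of grain: weight 4+3+3=10, value 12+25+16=53
Best: $64.

$64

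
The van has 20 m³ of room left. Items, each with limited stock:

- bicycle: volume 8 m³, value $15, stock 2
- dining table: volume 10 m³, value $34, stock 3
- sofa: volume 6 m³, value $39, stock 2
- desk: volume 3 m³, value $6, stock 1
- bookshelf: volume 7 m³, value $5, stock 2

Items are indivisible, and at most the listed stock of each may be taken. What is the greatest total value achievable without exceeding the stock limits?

Best selections within volume 20 and stock limits:
- 1×bicycle + 2×sofa: volume 20, value 93
- 2×sofa + 1×desk: volume 15, value 84
- 2×sofa + 1×bookshelf: volume 19, value 83
Best: $93.

$93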